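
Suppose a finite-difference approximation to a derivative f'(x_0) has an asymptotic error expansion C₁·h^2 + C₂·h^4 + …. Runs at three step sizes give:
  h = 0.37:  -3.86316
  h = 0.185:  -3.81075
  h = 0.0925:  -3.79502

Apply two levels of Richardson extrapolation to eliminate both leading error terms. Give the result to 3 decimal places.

-3.790

First eliminate the h^2 term (factor 2^2 = 4):
  B₁ = (4·(-3.81075) − (-3.86316))/3 = -3.79328
  B₂ = (4·(-3.79502) − (-3.81075))/3 = -3.78978
Then eliminate the h^4 term (factor 2^4 = 16):
  (16·(-3.78978) − (-3.79328))/15 = -3.78955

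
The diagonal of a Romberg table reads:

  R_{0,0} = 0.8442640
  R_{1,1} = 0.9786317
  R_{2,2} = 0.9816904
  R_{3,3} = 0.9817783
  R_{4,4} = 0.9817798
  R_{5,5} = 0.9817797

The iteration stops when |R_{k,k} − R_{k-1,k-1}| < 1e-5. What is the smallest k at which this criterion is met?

|R_{1,1} − R_{0,0}| = 0.1343677 ≥ 1e-5
|R_{2,2} − R_{1,1}| = 0.0030587 ≥ 1e-5
|R_{3,3} − R_{2,2}| = 0.0000879 ≥ 1e-5
|R_{4,4} − R_{3,3}| = 0.0000015 < 1e-5

k = 4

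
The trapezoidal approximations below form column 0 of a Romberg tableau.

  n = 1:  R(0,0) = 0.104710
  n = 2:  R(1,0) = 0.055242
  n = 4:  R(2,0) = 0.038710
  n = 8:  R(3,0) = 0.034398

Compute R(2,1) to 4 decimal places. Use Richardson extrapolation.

Richardson extrapolation on the trapezoidal column (denominator 4−1=3):
R(2,1) = (4·0.038710 − 0.055242) / 3 = 0.033199

0.0332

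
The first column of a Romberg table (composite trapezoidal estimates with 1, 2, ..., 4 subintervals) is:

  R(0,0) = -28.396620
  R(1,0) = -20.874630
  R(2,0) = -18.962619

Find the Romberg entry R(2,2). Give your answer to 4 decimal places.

-18.3225

R(1,1) = -20.874630 + (-20.874630 − (-28.396620))/3 = -18.367300
R(2,1) = -18.962619 + (-18.962619 − (-20.874630))/3 = -18.325282
R(2,2) = -18.325282 + (-18.325282 − (-18.367300))/15 = -18.322481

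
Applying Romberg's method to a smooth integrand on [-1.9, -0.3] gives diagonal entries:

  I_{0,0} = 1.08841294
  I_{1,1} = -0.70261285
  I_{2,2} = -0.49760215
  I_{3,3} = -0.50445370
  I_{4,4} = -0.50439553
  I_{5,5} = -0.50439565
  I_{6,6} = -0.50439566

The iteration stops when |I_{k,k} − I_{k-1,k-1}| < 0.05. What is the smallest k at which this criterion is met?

|I_{1,1} − I_{0,0}| = 1.79102579 ≥ 0.05
|I_{2,2} − I_{1,1}| = 0.20501070 ≥ 0.05
|I_{3,3} − I_{2,2}| = 0.00685155 < 0.05

k = 3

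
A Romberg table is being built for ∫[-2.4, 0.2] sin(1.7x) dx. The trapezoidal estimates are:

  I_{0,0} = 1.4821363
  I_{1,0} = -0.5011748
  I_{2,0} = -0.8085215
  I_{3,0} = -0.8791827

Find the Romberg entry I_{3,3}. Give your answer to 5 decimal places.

Richardson extrapolation on the trapezoidal column (denominator 4−1=3):
I_{1,1} = -0.5011748 + (-0.5011748 − 1.4821363)/3 = -1.1622785
I_{2,1} = -0.8085215 + (-0.8085215 − (-0.5011748))/3 = -0.9109704
I_{3,1} = (4·(-0.8791827) − (-0.8085215)) / 3 = -0.9027364
I_{2,2} = -0.9109704 + (-0.9109704 − (-1.1622785))/15 = -0.8942165
I_{3,2} = (16·(-0.9027364) − (-0.9109704)) / 15 = -0.9021875
I_{3,3} = (64·(-0.9021875) − (-0.8942165)) / 63 = -0.9023140

-0.90231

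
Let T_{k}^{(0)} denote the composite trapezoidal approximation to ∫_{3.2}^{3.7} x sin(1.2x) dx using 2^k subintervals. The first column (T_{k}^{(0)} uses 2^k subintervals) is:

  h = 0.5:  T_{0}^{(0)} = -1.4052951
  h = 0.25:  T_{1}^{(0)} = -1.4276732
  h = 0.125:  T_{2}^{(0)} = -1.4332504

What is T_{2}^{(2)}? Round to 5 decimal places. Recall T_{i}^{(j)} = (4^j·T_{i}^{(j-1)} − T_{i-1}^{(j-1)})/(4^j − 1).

-1.43511

Richardson extrapolation on the trapezoidal column (denominator 4−1=3):
T_{1}^{(1)} = -1.4276732 + (-1.4276732 − (-1.4052951))/3 = -1.4351326
T_{2}^{(1)} = -1.4332504 + (-1.4332504 − (-1.4276732))/3 = -1.4351095
T_{2}^{(2)} = (16·(-1.4351095) − (-1.4351326)) / 15 = -1.4351080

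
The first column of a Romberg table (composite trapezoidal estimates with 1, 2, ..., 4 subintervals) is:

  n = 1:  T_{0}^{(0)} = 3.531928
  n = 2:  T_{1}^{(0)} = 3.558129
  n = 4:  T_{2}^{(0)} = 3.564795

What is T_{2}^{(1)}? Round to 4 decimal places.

Richardson extrapolation on the trapezoidal column (denominator 4−1=3):
T_{2}^{(1)} = 3.564795 + (3.564795 − 3.558129)/3 = 3.567017

3.5670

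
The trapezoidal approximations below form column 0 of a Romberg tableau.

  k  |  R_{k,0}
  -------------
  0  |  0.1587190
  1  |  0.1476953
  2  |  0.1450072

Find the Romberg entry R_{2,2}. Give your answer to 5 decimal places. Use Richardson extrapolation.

0.14412

R_{1,1} = 0.1476953 + (0.1476953 − 0.1587190)/3 = 0.1440207
R_{2,1} = 0.1450072 + (0.1450072 − 0.1476953)/3 = 0.1441112
R_{2,2} = 0.1441112 + (0.1441112 − 0.1440207)/15 = 0.1441172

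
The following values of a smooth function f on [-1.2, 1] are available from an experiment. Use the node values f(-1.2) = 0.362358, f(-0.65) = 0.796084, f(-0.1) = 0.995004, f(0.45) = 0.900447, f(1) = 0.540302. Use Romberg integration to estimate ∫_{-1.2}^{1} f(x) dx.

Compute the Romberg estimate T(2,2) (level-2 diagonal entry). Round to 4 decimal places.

1.7734

T(0,0) (trapezoid, 1 panel, h=2.2000): 0.992926
T(1,0) (trapezoid, 2 panels, h=1.1000): 1.590967
T(2,0) (trapezoid, 4 panels, h=0.5500): 1.728576
T(1,1) = 1.590967 + (1.590967 − 0.992926)/3 = 1.790314
T(2,1) = 1.728576 + (1.728576 − 1.590967)/3 = 1.774446
T(2,2) = 1.774446 + (1.774446 − 1.790314)/15 = 1.773388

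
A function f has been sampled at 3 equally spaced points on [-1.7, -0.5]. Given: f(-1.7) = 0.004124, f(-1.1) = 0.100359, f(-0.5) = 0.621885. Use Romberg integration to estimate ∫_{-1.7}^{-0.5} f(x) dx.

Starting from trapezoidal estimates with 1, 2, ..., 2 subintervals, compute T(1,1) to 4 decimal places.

0.2055

T(0,0) (trapezoid, 1 panel, h=1.2000): 0.375605
T(1,0) (trapezoid, 2 panels, h=0.6000): 0.248018
T(1,1) = 0.248018 + (0.248018 − 0.375605)/3 = 0.205489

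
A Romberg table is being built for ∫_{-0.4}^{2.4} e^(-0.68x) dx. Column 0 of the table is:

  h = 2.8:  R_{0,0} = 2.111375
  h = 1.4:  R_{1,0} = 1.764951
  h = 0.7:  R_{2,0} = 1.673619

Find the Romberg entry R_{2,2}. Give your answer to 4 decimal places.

1.6428

R_{1,1} = (4·1.764951 − 2.111375) / 3 = 1.649476
R_{2,1} = (4·1.673619 − 1.764951) / 3 = 1.643175
R_{2,2} = (16·1.643175 − 1.649476) / 15 = 1.642755
(Column j=1 coincides with Simpson's rule on the same nodes.)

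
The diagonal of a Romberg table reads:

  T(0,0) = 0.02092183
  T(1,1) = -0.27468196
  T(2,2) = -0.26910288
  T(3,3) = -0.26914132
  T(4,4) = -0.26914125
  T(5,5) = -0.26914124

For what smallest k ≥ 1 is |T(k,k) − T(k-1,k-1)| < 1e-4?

|T(1,1) − T(0,0)| = 0.29560379 ≥ 1e-4
|T(2,2) − T(1,1)| = 0.00557908 ≥ 1e-4
|T(3,3) − T(2,2)| = 0.00003844 < 1e-4

k = 3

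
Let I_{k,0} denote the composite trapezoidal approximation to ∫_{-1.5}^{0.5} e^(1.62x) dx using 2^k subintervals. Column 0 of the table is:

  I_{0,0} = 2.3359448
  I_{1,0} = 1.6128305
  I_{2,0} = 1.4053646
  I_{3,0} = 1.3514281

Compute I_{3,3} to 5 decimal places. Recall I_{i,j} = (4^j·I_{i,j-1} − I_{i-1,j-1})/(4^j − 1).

1.33326

Richardson extrapolation on the trapezoidal column (denominator 4−1=3):
I_{1,1} = (4·1.6128305 − 2.3359448) / 3 = 1.3717924
I_{2,1} = 1.4053646 + (1.4053646 − 1.6128305)/3 = 1.3362093
I_{3,1} = 1.3514281 + (1.3514281 − 1.4053646)/3 = 1.3334493
I_{2,2} = (16·1.3362093 − 1.3717924) / 15 = 1.3338371
I_{3,2} = (16·1.3334493 − 1.3362093) / 15 = 1.3332653
I_{3,3} = 1.3332653 + (1.3332653 − 1.3338371)/63 = 1.3332562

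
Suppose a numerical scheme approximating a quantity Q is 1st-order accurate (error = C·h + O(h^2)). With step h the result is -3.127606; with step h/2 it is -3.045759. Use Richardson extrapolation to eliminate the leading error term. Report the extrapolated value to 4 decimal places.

-2.9639

The leading error scales as h; refining by a factor of 2 reduces it by 2^1 = 2.
Extrapolated value = (2·A(h/2) − A(h)) / (2 − 1)
= (2·(-3.045759) − (-3.127606)) / 1
= -2.963912 / 1 = -2.963912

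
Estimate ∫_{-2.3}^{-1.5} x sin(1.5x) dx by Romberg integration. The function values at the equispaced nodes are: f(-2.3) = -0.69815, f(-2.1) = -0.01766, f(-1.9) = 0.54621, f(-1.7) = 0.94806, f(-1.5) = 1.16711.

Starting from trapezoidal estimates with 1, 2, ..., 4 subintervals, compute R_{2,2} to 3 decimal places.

0.352

R_{0,0} (trapezoid, 1 panel, h=0.8000): 0.18758
R_{1,0} (trapezoid, 2 panels, h=0.4000): 0.31228
R_{2,0} (trapezoid, 4 panels, h=0.2000): 0.34222
R_{1,1} = 0.31228 + (0.31228 − 0.18758)/3 = 0.35385
R_{2,1} = 0.34222 + (0.34222 − 0.31228)/3 = 0.35220
R_{2,2} = 0.35220 + (0.35220 − 0.35385)/15 = 0.35209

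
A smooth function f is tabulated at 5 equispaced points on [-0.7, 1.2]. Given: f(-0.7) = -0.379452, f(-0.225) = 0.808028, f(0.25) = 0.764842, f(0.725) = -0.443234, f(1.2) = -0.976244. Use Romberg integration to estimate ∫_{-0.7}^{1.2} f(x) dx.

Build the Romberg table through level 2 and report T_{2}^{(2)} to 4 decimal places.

0.2399

T_{0}^{(0)} (trapezoid, 1 panel, h=1.9000): -1.287911
T_{1}^{(0)} (trapezoid, 2 panels, h=0.9500): 0.082644
T_{2}^{(0)} (trapezoid, 4 panels, h=0.4750): 0.214599
T_{1}^{(1)} = 0.082644 + (0.082644 − (-1.287911))/3 = 0.539496
T_{2}^{(1)} = 0.214599 + (0.214599 − 0.082644)/3 = 0.258584
T_{2}^{(2)} = 0.258584 + (0.258584 − 0.539496)/15 = 0.239857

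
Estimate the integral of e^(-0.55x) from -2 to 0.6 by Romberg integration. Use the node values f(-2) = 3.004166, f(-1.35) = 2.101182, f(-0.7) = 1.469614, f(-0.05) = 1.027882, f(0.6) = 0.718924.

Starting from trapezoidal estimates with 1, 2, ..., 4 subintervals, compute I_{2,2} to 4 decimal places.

4.1550

I_{0,0} (trapezoid, 1 panel, h=2.6000): 4.840017
I_{1,0} (trapezoid, 2 panels, h=1.3000): 4.330507
I_{2,0} (trapezoid, 4 panels, h=0.6500): 4.199145
I_{1,1} = 4.330507 + (4.330507 − 4.840017)/3 = 4.160670
I_{2,1} = 4.199145 + (4.199145 − 4.330507)/3 = 4.155358
I_{2,2} = 4.155358 + (4.155358 − 4.160670)/15 = 4.155004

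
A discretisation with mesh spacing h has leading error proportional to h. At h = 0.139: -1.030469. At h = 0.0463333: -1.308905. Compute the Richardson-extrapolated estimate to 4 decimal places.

The leading error scales as h; refining by a factor of 3 reduces it by 3^1 = 3.
Extrapolated value = (3·A(h/3) − A(h)) / (3 − 1)
= (3·(-1.308905) − (-1.030469)) / 2
= -2.896246 / 2 = -1.448123

-1.4481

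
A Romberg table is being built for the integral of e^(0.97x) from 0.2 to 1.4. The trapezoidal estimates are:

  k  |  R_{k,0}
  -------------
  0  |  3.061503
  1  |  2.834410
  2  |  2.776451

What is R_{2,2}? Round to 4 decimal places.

R_{1,1} = (4·2.834410 − 3.061503) / 3 = 2.758712
R_{2,1} = (4·2.776451 − 2.834410) / 3 = 2.757131
R_{2,2} = (16·2.757131 − 2.758712) / 15 = 2.757026
(Column j=1 coincides with Simpson's rule on the same nodes.)

2.7570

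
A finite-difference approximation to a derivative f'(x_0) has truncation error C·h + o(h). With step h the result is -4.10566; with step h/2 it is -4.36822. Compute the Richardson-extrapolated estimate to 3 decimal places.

-4.631

Extrapolated value = (2·A(h/2) − A(h)) / (2 − 1)
= (2·(-4.36822) − (-4.10566)) / 1
= -4.63078 / 1 = -4.63078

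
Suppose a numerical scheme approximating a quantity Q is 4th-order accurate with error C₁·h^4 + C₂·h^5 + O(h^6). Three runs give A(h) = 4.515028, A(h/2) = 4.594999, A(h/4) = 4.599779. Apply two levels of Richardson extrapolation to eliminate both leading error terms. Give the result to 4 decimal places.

First eliminate the h^4 term (factor 2^4 = 16):
  B₁ = (16·4.594999 − 4.515028)/15 = 4.600330
  B₂ = (16·4.599779 − 4.594999)/15 = 4.600098
Then eliminate the h^5 term (factor 2^5 = 32):
  (32·4.600098 − 4.600330)/31 = 4.600091

4.6001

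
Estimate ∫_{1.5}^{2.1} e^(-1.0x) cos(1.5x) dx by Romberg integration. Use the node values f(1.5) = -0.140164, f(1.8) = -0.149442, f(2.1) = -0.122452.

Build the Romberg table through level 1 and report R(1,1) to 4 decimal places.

R(0,0) (trapezoid, 1 panel, h=0.6000): -0.078785
R(1,0) (trapezoid, 2 panels, h=0.3000): -0.084225
R(1,1) = -0.084225 + (-0.084225 − (-0.078785))/3 = -0.086038

-0.0860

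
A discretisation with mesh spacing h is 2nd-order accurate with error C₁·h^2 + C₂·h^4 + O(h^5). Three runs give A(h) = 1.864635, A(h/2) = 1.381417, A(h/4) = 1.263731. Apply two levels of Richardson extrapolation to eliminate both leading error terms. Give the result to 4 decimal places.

First eliminate the h^2 term (factor 2^2 = 4):
  B₁ = (4·1.381417 − 1.864635)/3 = 1.220344
  B₂ = (4·1.263731 − 1.381417)/3 = 1.224502
Then eliminate the h^4 term (factor 2^4 = 16):
  (16·1.224502 − 1.220344)/15 = 1.224779

1.2248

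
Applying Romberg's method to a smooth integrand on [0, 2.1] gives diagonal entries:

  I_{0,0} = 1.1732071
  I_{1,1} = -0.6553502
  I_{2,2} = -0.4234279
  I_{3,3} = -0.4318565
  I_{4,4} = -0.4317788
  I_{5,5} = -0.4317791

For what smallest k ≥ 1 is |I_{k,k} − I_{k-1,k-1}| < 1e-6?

k = 5

|I_{1,1} − I_{0,0}| = 1.8285573 ≥ 1e-6
|I_{2,2} − I_{1,1}| = 0.2319223 ≥ 1e-6
|I_{3,3} − I_{2,2}| = 0.0084286 ≥ 1e-6
|I_{4,4} − I_{3,3}| = 0.0000777 ≥ 1e-6
|I_{5,5} − I_{4,4}| = 0.0000003 < 1e-6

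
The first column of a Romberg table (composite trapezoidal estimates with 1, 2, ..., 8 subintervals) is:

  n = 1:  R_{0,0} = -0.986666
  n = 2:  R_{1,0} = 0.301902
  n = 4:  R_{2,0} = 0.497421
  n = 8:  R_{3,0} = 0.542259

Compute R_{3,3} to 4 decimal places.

Richardson extrapolation on the trapezoidal column (denominator 4−1=3):
R_{1,1} = 0.301902 + (0.301902 − (-0.986666))/3 = 0.731425
R_{2,1} = 0.497421 + (0.497421 − 0.301902)/3 = 0.562594
R_{3,1} = 0.542259 + (0.542259 − 0.497421)/3 = 0.557205
R_{2,2} = 0.562594 + (0.562594 − 0.731425)/15 = 0.551339
R_{3,2} = (16·0.557205 − 0.562594) / 15 = 0.556846
R_{3,3} = 0.556846 + (0.556846 − 0.551339)/63 = 0.556933
(Column j=1 coincides with Simpson's rule on the same nodes.)

0.5569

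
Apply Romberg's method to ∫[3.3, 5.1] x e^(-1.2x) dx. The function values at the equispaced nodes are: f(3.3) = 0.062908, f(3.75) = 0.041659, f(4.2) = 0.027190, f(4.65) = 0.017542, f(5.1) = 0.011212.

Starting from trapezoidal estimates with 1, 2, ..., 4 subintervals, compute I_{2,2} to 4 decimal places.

I_{0,0} (trapezoid, 1 panel, h=1.8000): 0.066708
I_{1,0} (trapezoid, 2 panels, h=0.9000): 0.057825
I_{2,0} (trapezoid, 4 panels, h=0.4500): 0.055553
I_{1,1} = 0.057825 + (0.057825 − 0.066708)/3 = 0.054864
I_{2,1} = 0.055553 + (0.055553 − 0.057825)/3 = 0.054796
I_{2,2} = 0.054796 + (0.054796 − 0.054864)/15 = 0.054791

0.0548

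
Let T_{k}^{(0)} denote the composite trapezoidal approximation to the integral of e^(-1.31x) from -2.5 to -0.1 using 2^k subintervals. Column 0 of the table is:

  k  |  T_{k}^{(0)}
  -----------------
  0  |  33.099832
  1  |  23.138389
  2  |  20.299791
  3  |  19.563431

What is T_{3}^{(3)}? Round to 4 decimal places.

19.3155

Richardson extrapolation on the trapezoidal column (denominator 4−1=3):
T_{1}^{(1)} = 23.138389 + (23.138389 − 33.099832)/3 = 19.817908
T_{2}^{(1)} = (4·20.299791 − 23.138389) / 3 = 19.353592
T_{3}^{(1)} = (4·19.563431 − 20.299791) / 3 = 19.317978
T_{2}^{(2)} = (16·19.353592 − 19.817908) / 15 = 19.322638
T_{3}^{(2)} = (16·19.317978 − 19.353592) / 15 = 19.315604
T_{3}^{(3)} = 19.315604 + (19.315604 − 19.322638)/63 = 19.315492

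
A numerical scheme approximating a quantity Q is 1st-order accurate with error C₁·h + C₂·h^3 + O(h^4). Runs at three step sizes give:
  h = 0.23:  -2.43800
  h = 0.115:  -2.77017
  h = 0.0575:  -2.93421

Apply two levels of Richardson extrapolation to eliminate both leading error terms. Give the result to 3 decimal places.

First eliminate the h term (factor 2^1 = 2):
  B₁ = (2·(-2.77017) − (-2.43800))/1 = -3.10234
  B₂ = (2·(-2.93421) − (-2.77017))/1 = -3.09825
Then eliminate the h^3 term (factor 2^3 = 8):
  (8·(-3.09825) − (-3.10234))/7 = -3.09767

-3.098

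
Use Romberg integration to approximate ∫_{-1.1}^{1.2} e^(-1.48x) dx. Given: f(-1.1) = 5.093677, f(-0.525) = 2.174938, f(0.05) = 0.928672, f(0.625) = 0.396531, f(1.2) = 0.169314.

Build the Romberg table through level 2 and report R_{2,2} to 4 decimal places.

3.3292

R_{0,0} (trapezoid, 1 panel, h=2.3000): 6.052440
R_{1,0} (trapezoid, 2 panels, h=1.1500): 4.094193
R_{2,0} (trapezoid, 4 panels, h=0.5750): 3.525691
R_{1,1} = 4.094193 + (4.094193 − 6.052440)/3 = 3.441444
R_{2,1} = 3.525691 + (3.525691 − 4.094193)/3 = 3.336190
R_{2,2} = 3.336190 + (3.336190 − 3.441444)/15 = 3.329173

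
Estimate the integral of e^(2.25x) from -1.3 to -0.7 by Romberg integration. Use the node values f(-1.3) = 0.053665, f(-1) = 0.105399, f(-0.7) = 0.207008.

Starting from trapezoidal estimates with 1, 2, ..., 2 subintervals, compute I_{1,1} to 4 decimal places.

I_{0,0} (trapezoid, 1 panel, h=0.6000): 0.078202
I_{1,0} (trapezoid, 2 panels, h=0.3000): 0.070721
I_{1,1} = 0.070721 + (0.070721 − 0.078202)/3 = 0.068227

0.0682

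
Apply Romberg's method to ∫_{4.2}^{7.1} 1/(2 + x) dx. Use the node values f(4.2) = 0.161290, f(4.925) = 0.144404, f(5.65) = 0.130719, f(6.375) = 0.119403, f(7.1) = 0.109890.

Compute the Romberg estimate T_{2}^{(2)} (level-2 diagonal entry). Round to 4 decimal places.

T_{0}^{(0)} (trapezoid, 1 panel, h=2.9000): 0.393211
T_{1}^{(0)} (trapezoid, 2 panels, h=1.4500): 0.386148
T_{2}^{(0)} (trapezoid, 4 panels, h=0.7250): 0.384334
T_{1}^{(1)} = 0.386148 + (0.386148 − 0.393211)/3 = 0.383794
T_{2}^{(1)} = 0.384334 + (0.384334 − 0.386148)/3 = 0.383729
T_{2}^{(2)} = 0.383729 + (0.383729 − 0.383794)/15 = 0.383725

0.3837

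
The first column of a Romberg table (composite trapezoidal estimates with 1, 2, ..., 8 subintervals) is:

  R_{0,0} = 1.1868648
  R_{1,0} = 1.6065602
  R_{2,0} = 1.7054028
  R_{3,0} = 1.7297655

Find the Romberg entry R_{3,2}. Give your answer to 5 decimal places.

1.73786

Richardson extrapolation on the trapezoidal column (denominator 4−1=3):
R_{2,1} = (4·1.7054028 − 1.6065602) / 3 = 1.7383503
R_{3,1} = 1.7297655 + (1.7297655 − 1.7054028)/3 = 1.7378864
R_{3,2} = 1.7378864 + (1.7378864 − 1.7383503)/15 = 1.7378555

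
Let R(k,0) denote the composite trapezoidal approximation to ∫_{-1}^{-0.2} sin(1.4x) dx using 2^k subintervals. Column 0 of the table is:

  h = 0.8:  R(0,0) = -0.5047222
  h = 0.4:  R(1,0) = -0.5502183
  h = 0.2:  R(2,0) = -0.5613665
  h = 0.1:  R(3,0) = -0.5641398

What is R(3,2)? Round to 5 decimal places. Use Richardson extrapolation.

R(2,1) = (4·(-0.5613665) − (-0.5502183)) / 3 = -0.5650826
R(3,1) = (4·(-0.5641398) − (-0.5613665)) / 3 = -0.5650642
R(3,2) = -0.5650642 + (-0.5650642 − (-0.5650826))/15 = -0.5650630
(Column j=1 coincides with Simpson's rule on the same nodes.)

-0.56506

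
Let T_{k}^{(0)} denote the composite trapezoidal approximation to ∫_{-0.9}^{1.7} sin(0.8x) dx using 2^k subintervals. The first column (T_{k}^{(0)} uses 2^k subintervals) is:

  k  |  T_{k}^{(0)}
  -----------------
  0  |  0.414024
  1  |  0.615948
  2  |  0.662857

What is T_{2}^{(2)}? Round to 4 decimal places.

0.6782

Richardson extrapolation on the trapezoidal column (denominator 4−1=3):
T_{1}^{(1)} = 0.615948 + (0.615948 − 0.414024)/3 = 0.683256
T_{2}^{(1)} = (4·0.662857 − 0.615948) / 3 = 0.678493
T_{2}^{(2)} = 0.678493 + (0.678493 − 0.683256)/15 = 0.678175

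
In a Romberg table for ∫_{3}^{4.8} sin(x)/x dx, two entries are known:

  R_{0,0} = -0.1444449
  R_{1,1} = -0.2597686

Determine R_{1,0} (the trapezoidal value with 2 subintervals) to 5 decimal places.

-0.23094

From R_{1,1} = (4·R_{1,0} − R_{0,0})/3, solve for R_{1,0}:
4·R_{1,0} = 3·(-0.2597686) + (-0.1444449) = -0.9237507
R_{1,0} = -0.2309377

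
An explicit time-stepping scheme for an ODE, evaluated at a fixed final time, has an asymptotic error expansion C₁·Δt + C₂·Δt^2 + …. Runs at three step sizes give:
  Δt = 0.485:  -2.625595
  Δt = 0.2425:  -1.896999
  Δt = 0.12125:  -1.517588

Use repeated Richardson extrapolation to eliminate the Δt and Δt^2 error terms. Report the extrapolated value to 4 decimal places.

First eliminate the Δt term (factor 2^1 = 2):
  B₁ = (2·(-1.896999) − (-2.625595))/1 = -1.168403
  B₂ = (2·(-1.517588) − (-1.896999))/1 = -1.138177
Then eliminate the Δt^2 term (factor 2^2 = 4):
  (4·(-1.138177) − (-1.168403))/3 = -1.128102

-1.1281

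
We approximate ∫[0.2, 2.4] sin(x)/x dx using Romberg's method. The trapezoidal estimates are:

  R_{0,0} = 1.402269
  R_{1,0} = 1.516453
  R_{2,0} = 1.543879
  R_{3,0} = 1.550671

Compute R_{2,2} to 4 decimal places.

Richardson extrapolation on the trapezoidal column (denominator 4−1=3):
R_{1,1} = (4·1.516453 − 1.402269) / 3 = 1.554514
R_{2,1} = (4·1.543879 − 1.516453) / 3 = 1.553021
R_{2,2} = 1.553021 + (1.553021 − 1.554514)/15 = 1.552921
(Column j=1 coincides with Simpson's rule on the same nodes.)

1.5529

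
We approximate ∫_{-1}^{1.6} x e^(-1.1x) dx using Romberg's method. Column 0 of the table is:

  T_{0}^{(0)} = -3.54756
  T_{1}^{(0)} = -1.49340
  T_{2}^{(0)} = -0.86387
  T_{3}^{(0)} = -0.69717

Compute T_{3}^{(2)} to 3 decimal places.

-0.641

T_{2}^{(1)} = -0.86387 + (-0.86387 − (-1.49340))/3 = -0.65403
T_{3}^{(1)} = (4·(-0.69717) − (-0.86387)) / 3 = -0.64160
T_{3}^{(2)} = (16·(-0.64160) − (-0.65403)) / 15 = -0.64077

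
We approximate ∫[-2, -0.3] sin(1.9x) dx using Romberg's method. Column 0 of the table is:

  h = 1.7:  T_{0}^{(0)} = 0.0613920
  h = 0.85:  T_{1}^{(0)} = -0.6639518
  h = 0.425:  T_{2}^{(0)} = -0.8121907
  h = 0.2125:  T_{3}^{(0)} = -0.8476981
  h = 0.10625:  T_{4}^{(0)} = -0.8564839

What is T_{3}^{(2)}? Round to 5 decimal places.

-0.85940

Richardson extrapolation on the trapezoidal column (denominator 4−1=3):
T_{2}^{(1)} = -0.8121907 + (-0.8121907 − (-0.6639518))/3 = -0.8616037
T_{3}^{(1)} = (4·(-0.8476981) − (-0.8121907)) / 3 = -0.8595339
T_{3}^{(2)} = -0.8595339 + (-0.8595339 − (-0.8616037))/15 = -0.8593959
(Column j=1 coincides with Simpson's rule on the same nodes.)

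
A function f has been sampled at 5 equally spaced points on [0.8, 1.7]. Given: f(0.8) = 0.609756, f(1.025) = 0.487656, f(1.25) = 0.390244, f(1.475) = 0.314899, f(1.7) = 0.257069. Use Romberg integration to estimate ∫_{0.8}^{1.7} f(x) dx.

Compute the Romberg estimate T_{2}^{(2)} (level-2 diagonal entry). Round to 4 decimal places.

T_{0}^{(0)} (trapezoid, 1 panel, h=0.9000): 0.390071
T_{1}^{(0)} (trapezoid, 2 panels, h=0.4500): 0.370645
T_{2}^{(0)} (trapezoid, 4 panels, h=0.2250): 0.365898
T_{1}^{(1)} = 0.370645 + (0.370645 − 0.390071)/3 = 0.364170
T_{2}^{(1)} = 0.365898 + (0.365898 − 0.370645)/3 = 0.364316
T_{2}^{(2)} = 0.364316 + (0.364316 − 0.364170)/15 = 0.364326

0.3643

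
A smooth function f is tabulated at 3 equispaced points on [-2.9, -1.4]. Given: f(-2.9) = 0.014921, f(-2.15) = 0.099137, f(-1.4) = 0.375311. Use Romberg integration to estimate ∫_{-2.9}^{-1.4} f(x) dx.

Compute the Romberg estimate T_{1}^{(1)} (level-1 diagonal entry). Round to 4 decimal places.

0.1967

T_{0}^{(0)} (trapezoid, 1 panel, h=1.5000): 0.292674
T_{1}^{(0)} (trapezoid, 2 panels, h=0.7500): 0.220690
T_{1}^{(1)} = 0.220690 + (0.220690 − 0.292674)/3 = 0.196695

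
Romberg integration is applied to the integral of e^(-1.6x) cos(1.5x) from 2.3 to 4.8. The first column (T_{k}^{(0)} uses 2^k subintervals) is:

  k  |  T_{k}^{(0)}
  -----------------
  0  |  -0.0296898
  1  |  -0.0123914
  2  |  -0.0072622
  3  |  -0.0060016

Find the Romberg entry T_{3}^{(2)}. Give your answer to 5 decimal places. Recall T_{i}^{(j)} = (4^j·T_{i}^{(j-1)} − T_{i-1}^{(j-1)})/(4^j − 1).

T_{2}^{(1)} = (4·(-0.0072622) − (-0.0123914)) / 3 = -0.0055525
T_{3}^{(1)} = -0.0060016 + (-0.0060016 − (-0.0072622))/3 = -0.0055814
T_{3}^{(2)} = -0.0055814 + (-0.0055814 − (-0.0055525))/15 = -0.0055833
(Column j=1 coincides with Simpson's rule on the same nodes.)

-0.00558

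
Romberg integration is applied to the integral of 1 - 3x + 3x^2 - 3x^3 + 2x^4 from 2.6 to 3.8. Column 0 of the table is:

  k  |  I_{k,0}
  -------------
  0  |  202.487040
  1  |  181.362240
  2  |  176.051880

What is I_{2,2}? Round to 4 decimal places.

174.2792

Richardson extrapolation on the trapezoidal column (denominator 4−1=3):
I_{1,1} = 181.362240 + (181.362240 − 202.487040)/3 = 174.320640
I_{2,1} = (4·176.051880 − 181.362240) / 3 = 174.281760
I_{2,2} = (16·174.281760 − 174.320640) / 15 = 174.279168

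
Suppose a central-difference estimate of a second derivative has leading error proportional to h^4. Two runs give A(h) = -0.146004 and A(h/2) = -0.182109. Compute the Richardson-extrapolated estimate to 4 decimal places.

-0.1845

Extrapolated value = (16·A(h/2) − A(h)) / (16 − 1)
= (16·(-0.182109) − (-0.146004)) / 15
= -2.767740 / 15 = -0.184516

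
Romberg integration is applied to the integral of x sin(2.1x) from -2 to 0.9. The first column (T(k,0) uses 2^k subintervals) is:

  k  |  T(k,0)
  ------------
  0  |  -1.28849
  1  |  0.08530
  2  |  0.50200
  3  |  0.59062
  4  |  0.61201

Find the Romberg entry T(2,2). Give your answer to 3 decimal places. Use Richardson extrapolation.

0.647

Richardson extrapolation on the trapezoidal column (denominator 4−1=3):
T(1,1) = (4·0.08530 − (-1.28849)) / 3 = 0.54323
T(2,1) = 0.50200 + (0.50200 − 0.08530)/3 = 0.64090
T(2,2) = (16·0.64090 − 0.54323) / 15 = 0.64741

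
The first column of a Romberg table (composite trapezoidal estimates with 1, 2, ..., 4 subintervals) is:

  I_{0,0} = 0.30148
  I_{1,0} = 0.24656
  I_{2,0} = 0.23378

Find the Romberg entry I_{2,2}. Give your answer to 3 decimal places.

0.230

Richardson extrapolation on the trapezoidal column (denominator 4−1=3):
I_{1,1} = (4·0.24656 − 0.30148) / 3 = 0.22825
I_{2,1} = 0.23378 + (0.23378 − 0.24656)/3 = 0.22952
I_{2,2} = (16·0.22952 − 0.22825) / 15 = 0.22960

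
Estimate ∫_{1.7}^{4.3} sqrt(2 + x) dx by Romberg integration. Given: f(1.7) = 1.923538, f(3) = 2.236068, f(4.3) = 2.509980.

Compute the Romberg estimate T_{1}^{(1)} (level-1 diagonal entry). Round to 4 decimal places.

5.7970

T_{0}^{(0)} (trapezoid, 1 panel, h=2.6000): 5.763573
T_{1}^{(0)} (trapezoid, 2 panels, h=1.3000): 5.788675
T_{1}^{(1)} = 5.788675 + (5.788675 − 5.763573)/3 = 5.797042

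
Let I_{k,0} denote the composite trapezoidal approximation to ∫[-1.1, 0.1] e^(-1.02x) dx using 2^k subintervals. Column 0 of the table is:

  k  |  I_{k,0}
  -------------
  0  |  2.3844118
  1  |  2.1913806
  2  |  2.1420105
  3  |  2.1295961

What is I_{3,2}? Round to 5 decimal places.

2.12545

I_{2,1} = 2.1420105 + (2.1420105 − 2.1913806)/3 = 2.1255538
I_{3,1} = (4·2.1295961 − 2.1420105) / 3 = 2.1254580
I_{3,2} = 2.1254580 + (2.1254580 − 2.1255538)/15 = 2.1254516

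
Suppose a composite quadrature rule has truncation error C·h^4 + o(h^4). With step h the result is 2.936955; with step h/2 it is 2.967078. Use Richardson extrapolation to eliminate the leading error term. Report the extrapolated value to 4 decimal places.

Extrapolated value = (16·A(h/2) − A(h)) / (16 − 1)
= (16·2.967078 − 2.936955) / 15
= 44.536293 / 15 = 2.969086

2.9691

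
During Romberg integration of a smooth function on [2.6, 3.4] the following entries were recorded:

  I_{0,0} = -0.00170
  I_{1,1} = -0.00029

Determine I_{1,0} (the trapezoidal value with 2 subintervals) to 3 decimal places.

From I_{1,1} = (4·I_{1,0} − I_{0,0})/3, solve for I_{1,0}:
4·I_{1,0} = 3·(-0.00029) + (-0.00170) = -0.00257
I_{1,0} = -0.00064

-0.001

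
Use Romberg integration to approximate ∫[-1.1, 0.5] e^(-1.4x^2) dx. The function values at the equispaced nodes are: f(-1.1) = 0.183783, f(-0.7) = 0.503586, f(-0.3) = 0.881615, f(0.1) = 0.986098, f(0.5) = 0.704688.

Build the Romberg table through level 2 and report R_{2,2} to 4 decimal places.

1.1461

R_{0,0} (trapezoid, 1 panel, h=1.6000): 0.710777
R_{1,0} (trapezoid, 2 panels, h=0.8000): 1.060680
R_{2,0} (trapezoid, 4 panels, h=0.4000): 1.126214
R_{1,1} = 1.060680 + (1.060680 − 0.710777)/3 = 1.177314
R_{2,1} = 1.126214 + (1.126214 − 1.060680)/3 = 1.148059
R_{2,2} = 1.148059 + (1.148059 − 1.177314)/15 = 1.146109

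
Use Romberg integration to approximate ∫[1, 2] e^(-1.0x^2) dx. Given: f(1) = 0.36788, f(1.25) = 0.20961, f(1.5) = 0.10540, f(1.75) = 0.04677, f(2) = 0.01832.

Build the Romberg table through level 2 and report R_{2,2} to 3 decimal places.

0.135

R_{0,0} (trapezoid, 1 panel, h=1.0000): 0.19310
R_{1,0} (trapezoid, 2 panels, h=0.5000): 0.14925
R_{2,0} (trapezoid, 4 panels, h=0.2500): 0.13872
R_{1,1} = 0.14925 + (0.14925 − 0.19310)/3 = 0.13463
R_{2,1} = 0.13872 + (0.13872 − 0.14925)/3 = 0.13521
R_{2,2} = 0.13521 + (0.13521 − 0.13463)/15 = 0.13525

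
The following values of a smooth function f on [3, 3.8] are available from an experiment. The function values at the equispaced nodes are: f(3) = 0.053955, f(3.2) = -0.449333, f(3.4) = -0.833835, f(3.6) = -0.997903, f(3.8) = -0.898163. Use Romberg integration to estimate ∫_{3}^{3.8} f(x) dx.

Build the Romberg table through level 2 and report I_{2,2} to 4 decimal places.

I_{0,0} (trapezoid, 1 panel, h=0.8000): -0.337683
I_{1,0} (trapezoid, 2 panels, h=0.4000): -0.502376
I_{2,0} (trapezoid, 4 panels, h=0.2000): -0.540635
I_{1,1} = -0.502376 + (-0.502376 − (-0.337683))/3 = -0.557274
I_{2,1} = -0.540635 + (-0.540635 − (-0.502376))/3 = -0.553388
I_{2,2} = -0.553388 + (-0.553388 − (-0.557274))/15 = -0.553129

-0.5531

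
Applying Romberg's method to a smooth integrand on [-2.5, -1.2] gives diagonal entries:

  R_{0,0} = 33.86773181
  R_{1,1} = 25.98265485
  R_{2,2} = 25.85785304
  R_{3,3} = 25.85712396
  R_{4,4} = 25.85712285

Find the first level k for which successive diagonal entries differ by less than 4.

k = 2

|R_{1,1} − R_{0,0}| = 7.88507696 ≥ 4
|R_{2,2} − R_{1,1}| = 0.12480181 < 4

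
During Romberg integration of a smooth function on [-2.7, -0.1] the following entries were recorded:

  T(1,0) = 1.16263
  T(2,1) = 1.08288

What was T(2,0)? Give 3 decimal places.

1.103

From T(2,1) = (4·T(2,0) − T(1,0))/3, solve for T(2,0):
4·T(2,0) = 3·1.08288 + 1.16263 = 4.41127
T(2,0) = 1.10282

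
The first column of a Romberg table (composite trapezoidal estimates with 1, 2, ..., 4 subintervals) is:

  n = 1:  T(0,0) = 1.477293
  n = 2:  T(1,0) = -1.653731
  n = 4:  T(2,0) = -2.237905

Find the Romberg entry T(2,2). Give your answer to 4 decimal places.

Richardson extrapolation on the trapezoidal column (denominator 4−1=3):
T(1,1) = -1.653731 + (-1.653731 − 1.477293)/3 = -2.697406
T(2,1) = (4·(-2.237905) − (-1.653731)) / 3 = -2.432630
T(2,2) = -2.432630 + (-2.432630 − (-2.697406))/15 = -2.414978

-2.4150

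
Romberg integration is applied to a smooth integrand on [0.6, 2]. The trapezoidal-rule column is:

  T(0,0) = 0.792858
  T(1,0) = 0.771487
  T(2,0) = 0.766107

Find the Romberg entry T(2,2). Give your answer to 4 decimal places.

Richardson extrapolation on the trapezoidal column (denominator 4−1=3):
T(1,1) = (4·0.771487 − 0.792858) / 3 = 0.764363
T(2,1) = 0.766107 + (0.766107 − 0.771487)/3 = 0.764314
T(2,2) = (16·0.764314 − 0.764363) / 15 = 0.764311

0.7643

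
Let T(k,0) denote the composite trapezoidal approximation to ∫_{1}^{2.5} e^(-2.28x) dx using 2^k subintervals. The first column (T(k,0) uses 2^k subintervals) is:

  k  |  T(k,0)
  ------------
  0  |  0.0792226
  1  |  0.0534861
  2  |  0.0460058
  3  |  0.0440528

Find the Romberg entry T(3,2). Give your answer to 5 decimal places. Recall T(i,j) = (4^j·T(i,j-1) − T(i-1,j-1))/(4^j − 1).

T(2,1) = 0.0460058 + (0.0460058 − 0.0534861)/3 = 0.0435124
T(3,1) = (4·0.0440528 − 0.0460058) / 3 = 0.0434018
T(3,2) = (16·0.0434018 − 0.0435124) / 15 = 0.0433944

0.04339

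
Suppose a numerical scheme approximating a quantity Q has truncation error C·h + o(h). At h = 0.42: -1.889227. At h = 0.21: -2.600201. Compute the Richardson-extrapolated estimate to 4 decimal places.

The leading error scales as h; refining by a factor of 2 reduces it by 2^1 = 2.
Extrapolated value = (2·A(h/2) − A(h)) / (2 − 1)
= (2·(-2.600201) − (-1.889227)) / 1
= -3.311175 / 1 = -3.311175

-3.3112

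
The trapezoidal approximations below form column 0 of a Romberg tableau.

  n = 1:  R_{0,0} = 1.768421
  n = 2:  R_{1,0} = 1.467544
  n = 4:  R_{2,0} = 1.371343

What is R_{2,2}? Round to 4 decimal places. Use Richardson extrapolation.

Richardson extrapolation on the trapezoidal column (denominator 4−1=3):
R_{1,1} = (4·1.467544 − 1.768421) / 3 = 1.367252
R_{2,1} = 1.371343 + (1.371343 − 1.467544)/3 = 1.339276
R_{2,2} = 1.339276 + (1.339276 − 1.367252)/15 = 1.337411
(Column j=1 coincides with Simpson's rule on the same nodes.)

1.3374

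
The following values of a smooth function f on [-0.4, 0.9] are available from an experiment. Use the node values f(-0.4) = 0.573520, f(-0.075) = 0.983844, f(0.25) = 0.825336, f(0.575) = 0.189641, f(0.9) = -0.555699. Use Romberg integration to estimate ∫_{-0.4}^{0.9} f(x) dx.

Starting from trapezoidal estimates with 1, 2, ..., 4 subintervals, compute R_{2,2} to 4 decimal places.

R_{0,0} (trapezoid, 1 panel, h=1.3000): 0.011584
R_{1,0} (trapezoid, 2 panels, h=0.6500): 0.542260
R_{2,0} (trapezoid, 4 panels, h=0.3250): 0.652513
R_{1,1} = 0.542260 + (0.542260 − 0.011584)/3 = 0.719152
R_{2,1} = 0.652513 + (0.652513 − 0.542260)/3 = 0.689264
R_{2,2} = 0.689264 + (0.689264 − 0.719152)/15 = 0.687271

0.6873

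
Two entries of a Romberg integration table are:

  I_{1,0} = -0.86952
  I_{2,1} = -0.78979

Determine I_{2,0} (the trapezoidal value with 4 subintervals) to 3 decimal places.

-0.810

From I_{2,1} = (4·I_{2,0} − I_{1,0})/3, solve for I_{2,0}:
4·I_{2,0} = 3·(-0.78979) + (-0.86952) = -3.23889
I_{2,0} = -0.80972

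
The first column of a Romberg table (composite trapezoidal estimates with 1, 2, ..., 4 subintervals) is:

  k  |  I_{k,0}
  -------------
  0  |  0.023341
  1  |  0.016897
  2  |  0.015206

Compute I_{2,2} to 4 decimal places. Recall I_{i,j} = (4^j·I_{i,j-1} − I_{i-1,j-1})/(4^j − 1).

0.0146

I_{1,1} = 0.016897 + (0.016897 − 0.023341)/3 = 0.014749
I_{2,1} = (4·0.015206 − 0.016897) / 3 = 0.014642
I_{2,2} = (16·0.014642 − 0.014749) / 15 = 0.014635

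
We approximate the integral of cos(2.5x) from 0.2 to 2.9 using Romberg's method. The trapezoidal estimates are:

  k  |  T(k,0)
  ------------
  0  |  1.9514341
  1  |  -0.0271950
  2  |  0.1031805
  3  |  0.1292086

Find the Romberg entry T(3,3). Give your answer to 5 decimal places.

0.13627

Richardson extrapolation on the trapezoidal column (denominator 4−1=3):
T(1,1) = (4·(-0.0271950) − 1.9514341) / 3 = -0.6867380
T(2,1) = (4·0.1031805 − (-0.0271950)) / 3 = 0.1466390
T(3,1) = (4·0.1292086 − 0.1031805) / 3 = 0.1378846
T(2,2) = 0.1466390 + (0.1466390 − (-0.6867380))/15 = 0.2021975
T(3,2) = 0.1378846 + (0.1378846 − 0.1466390)/15 = 0.1373010
T(3,3) = 0.1373010 + (0.1373010 − 0.2021975)/63 = 0.1362709
(Column j=1 coincides with Simpson's rule on the same nodes.)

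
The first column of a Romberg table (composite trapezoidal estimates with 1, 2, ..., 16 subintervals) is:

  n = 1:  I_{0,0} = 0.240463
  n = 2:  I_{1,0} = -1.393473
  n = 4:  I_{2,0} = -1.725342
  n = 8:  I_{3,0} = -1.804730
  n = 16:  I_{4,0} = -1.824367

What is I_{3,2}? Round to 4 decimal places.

-1.8309

Richardson extrapolation on the trapezoidal column (denominator 4−1=3):
I_{2,1} = (4·(-1.725342) − (-1.393473)) / 3 = -1.835965
I_{3,1} = (4·(-1.804730) − (-1.725342)) / 3 = -1.831193
I_{3,2} = (16·(-1.831193) − (-1.835965)) / 15 = -1.830875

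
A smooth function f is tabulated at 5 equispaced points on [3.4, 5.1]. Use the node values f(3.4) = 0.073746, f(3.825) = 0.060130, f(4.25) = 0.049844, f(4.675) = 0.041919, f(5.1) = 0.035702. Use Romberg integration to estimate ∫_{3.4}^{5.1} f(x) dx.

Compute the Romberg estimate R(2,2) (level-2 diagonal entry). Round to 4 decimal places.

R(0,0) (trapezoid, 1 panel, h=1.7000): 0.093031
R(1,0) (trapezoid, 2 panels, h=0.8500): 0.088883
R(2,0) (trapezoid, 4 panels, h=0.4250): 0.087812
R(1,1) = 0.088883 + (0.088883 − 0.093031)/3 = 0.087500
R(2,1) = 0.087812 + (0.087812 − 0.088883)/3 = 0.087455
R(2,2) = 0.087455 + (0.087455 − 0.087500)/15 = 0.087452

0.0875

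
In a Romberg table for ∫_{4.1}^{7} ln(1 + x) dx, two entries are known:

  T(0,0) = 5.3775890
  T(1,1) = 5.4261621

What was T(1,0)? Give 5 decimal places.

From T(1,1) = (4·T(1,0) − T(0,0))/3, solve for T(1,0):
4·T(1,0) = 3·5.4261621 + 5.3775890 = 21.6560753
T(1,0) = 5.4140188

5.41402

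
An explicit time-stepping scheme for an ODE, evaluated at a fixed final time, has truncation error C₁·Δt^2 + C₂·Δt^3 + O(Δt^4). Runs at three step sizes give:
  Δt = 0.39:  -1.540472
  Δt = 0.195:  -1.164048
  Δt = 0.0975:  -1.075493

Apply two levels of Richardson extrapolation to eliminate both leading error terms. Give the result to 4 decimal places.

First eliminate the Δt^2 term (factor 2^2 = 4):
  B₁ = (4·(-1.164048) − (-1.540472))/3 = -1.038573
  B₂ = (4·(-1.075493) − (-1.164048))/3 = -1.045975
Then eliminate the Δt^3 term (factor 2^3 = 8):
  (8·(-1.045975) − (-1.038573))/7 = -1.047032

-1.0470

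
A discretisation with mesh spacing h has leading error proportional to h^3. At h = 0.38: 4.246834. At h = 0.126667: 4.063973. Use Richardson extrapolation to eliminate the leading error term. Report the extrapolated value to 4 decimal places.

Extrapolated value = (27·A(h/3) − A(h)) / (27 − 1)
= (27·4.063973 − 4.246834) / 26
= 105.480437 / 26 = 4.056940

4.0569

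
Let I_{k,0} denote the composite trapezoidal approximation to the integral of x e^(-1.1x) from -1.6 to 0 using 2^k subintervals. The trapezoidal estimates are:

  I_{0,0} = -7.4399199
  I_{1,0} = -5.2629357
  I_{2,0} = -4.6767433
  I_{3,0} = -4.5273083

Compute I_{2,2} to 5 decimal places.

-4.47762

I_{1,1} = -5.2629357 + (-5.2629357 − (-7.4399199))/3 = -4.5372743
I_{2,1} = -4.6767433 + (-4.6767433 − (-5.2629357))/3 = -4.4813458
I_{2,2} = (16·(-4.4813458) − (-4.5372743)) / 15 = -4.4776172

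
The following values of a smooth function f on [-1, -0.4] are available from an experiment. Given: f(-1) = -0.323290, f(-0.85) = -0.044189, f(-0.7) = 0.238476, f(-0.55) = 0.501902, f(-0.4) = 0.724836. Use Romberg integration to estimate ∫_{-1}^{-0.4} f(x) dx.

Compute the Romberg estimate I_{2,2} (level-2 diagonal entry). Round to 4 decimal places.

I_{0,0} (trapezoid, 1 panel, h=0.6000): 0.120464
I_{1,0} (trapezoid, 2 panels, h=0.3000): 0.131775
I_{2,0} (trapezoid, 4 panels, h=0.1500): 0.134544
I_{1,1} = 0.131775 + (0.131775 − 0.120464)/3 = 0.135545
I_{2,1} = 0.134544 + (0.134544 − 0.131775)/3 = 0.135467
I_{2,2} = 0.135467 + (0.135467 − 0.135545)/15 = 0.135462

0.1355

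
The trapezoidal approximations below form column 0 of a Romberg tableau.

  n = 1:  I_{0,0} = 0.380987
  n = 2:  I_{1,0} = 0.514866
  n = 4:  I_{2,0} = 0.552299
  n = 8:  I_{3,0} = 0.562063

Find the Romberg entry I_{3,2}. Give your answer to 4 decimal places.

Richardson extrapolation on the trapezoidal column (denominator 4−1=3):
I_{2,1} = 0.552299 + (0.552299 − 0.514866)/3 = 0.564777
I_{3,1} = (4·0.562063 − 0.552299) / 3 = 0.565318
I_{3,2} = (16·0.565318 − 0.564777) / 15 = 0.565354

0.5654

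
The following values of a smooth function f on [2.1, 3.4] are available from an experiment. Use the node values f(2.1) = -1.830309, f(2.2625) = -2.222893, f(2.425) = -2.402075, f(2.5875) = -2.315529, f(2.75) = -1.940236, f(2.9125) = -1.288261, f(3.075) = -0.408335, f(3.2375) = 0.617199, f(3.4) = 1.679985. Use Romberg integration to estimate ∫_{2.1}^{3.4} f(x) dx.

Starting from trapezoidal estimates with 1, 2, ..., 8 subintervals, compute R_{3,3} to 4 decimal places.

R_{0,0} (trapezoid, 1 panel, h=1.3000): -0.097711
R_{1,0} (trapezoid, 2 panels, h=0.6500): -1.310009
R_{2,0} (trapezoid, 4 panels, h=0.3250): -1.568388
R_{3,0} (trapezoid, 8 panels, h=0.1625): -1.630735
R_{1,1} = -1.310009 + (-1.310009 − (-0.097711))/3 = -1.714108
R_{2,1} = -1.568388 + (-1.568388 − (-1.310009))/3 = -1.654514
R_{3,1} = -1.630735 + (-1.630735 − (-1.568388))/3 = -1.651517
R_{2,2} = -1.654514 + (-1.654514 − (-1.714108))/15 = -1.650541
R_{3,2} = -1.651517 + (-1.651517 − (-1.654514))/15 = -1.651317
R_{3,3} = -1.651317 + (-1.651317 − (-1.650541))/63 = -1.651329

-1.6513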